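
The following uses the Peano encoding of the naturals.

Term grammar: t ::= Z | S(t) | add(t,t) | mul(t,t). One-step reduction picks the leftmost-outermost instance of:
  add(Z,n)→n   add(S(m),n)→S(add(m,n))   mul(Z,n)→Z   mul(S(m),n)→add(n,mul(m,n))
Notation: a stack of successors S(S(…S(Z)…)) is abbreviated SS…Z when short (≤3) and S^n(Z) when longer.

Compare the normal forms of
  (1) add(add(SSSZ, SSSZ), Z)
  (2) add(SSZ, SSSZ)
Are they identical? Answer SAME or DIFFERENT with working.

Answer: DIFFERENT — A ⇓ S^6(Z), B ⇓ S^5(Z)

Working:
Term A:
  start: add(add(SSSZ, SSSZ), Z)
  [1] add(S(add(SSZ, SSSZ)), Z)
  [2] S(add(add(SSZ, SSSZ), Z))
  [3] S(add(S(add(SZ, SSSZ)), Z))
  [4] S(S(add(add(SZ, SSSZ), Z)))
  [5] S(S(add(S(add(Z, SSSZ)), Z)))
  [6] S(S(S(add(add(Z, SSSZ), Z))))
  [7] S(S(S(add(SSSZ, Z))))
  [8] S(S(S(S(add(SSZ, Z)))))
  [9] S(S(S(S(S(add(SZ, Z))))))
  [10] S(S(S(S(S(S(add(Z, Z)))))))
  [11] S^6(Z)

Term B:
  start: add(SSZ, SSSZ)
  [1] S(add(SZ, SSSZ))
  [2] S(S(add(Z, SSSZ)))
  [3] S^5(Z)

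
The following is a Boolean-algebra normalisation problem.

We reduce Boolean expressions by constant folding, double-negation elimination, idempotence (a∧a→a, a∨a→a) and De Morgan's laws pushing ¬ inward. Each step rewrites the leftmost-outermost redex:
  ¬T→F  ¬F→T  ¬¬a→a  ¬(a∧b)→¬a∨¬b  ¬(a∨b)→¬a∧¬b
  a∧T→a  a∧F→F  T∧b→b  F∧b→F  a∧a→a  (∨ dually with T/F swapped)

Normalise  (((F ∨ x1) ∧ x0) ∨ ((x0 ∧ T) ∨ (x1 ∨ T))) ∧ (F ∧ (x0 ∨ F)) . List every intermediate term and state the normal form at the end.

  start: (((F ∨ x1) ∧ x0) ∨ ((x0 ∧ T) ∨ (x1 ∨ T))) ∧ (F ∧ (x0 ∨ F))
  step 1: ((x1 ∧ x0) ∨ ((x0 ∧ T) ∨ (x1 ∨ T))) ∧ (F ∧ (x0 ∨ F))
  step 2: ((x1 ∧ x0) ∨ (x0 ∨ (x1 ∨ T))) ∧ (F ∧ (x0 ∨ F))
  step 3: ((x1 ∧ x0) ∨ (x0 ∨ T)) ∧ (F ∧ (x0 ∨ F))
  step 4: ((x1 ∧ x0) ∨ T) ∧ (F ∧ (x0 ∨ F))
  step 5: T ∧ (F ∧ (x0 ∨ F))
  step 6: F ∧ (x0 ∨ F)
  step 7: F

Answer: normal form = F  (in 7 steps)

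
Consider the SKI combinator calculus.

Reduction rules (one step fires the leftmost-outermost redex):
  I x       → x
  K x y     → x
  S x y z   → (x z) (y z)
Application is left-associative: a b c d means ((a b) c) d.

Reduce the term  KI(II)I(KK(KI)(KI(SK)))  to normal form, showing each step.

Answer: normal form = KI  (in 5 steps)

Derivation:
  start: KI(II)I(KK(KI)(KI(SK)))
  [1] II(KK(KI)(KI(SK)))
  [2] I(KK(KI)(KI(SK)))
  [3] KK(KI)(KI(SK))
  [4] K(KI(SK))
  [5] KI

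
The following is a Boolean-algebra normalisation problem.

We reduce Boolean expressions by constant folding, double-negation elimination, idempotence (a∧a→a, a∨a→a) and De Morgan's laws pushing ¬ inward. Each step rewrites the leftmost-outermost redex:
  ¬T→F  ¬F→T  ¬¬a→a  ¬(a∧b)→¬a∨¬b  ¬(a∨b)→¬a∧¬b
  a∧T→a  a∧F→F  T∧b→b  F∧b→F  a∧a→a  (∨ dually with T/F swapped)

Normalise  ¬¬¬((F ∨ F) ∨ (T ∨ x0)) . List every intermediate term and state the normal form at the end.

Answer: normal form = F  (in 9 steps)

Derivation:
  start: ¬¬¬((F ∨ F) ∨ (T ∨ x0))
  step 1: ¬((F ∨ F) ∨ (T ∨ x0))
  step 2: ¬(F ∨ F) ∧ ¬(T ∨ x0)
  step 3: (¬F ∧ ¬F) ∧ ¬(T ∨ x0)
  step 4: ¬F ∧ ¬(T ∨ x0)
  step 5: T ∧ ¬(T ∨ x0)
  step 6: ¬(T ∨ x0)
  step 7: ¬T ∧ ¬x0
  step 8: F ∧ ¬x0
  step 9: F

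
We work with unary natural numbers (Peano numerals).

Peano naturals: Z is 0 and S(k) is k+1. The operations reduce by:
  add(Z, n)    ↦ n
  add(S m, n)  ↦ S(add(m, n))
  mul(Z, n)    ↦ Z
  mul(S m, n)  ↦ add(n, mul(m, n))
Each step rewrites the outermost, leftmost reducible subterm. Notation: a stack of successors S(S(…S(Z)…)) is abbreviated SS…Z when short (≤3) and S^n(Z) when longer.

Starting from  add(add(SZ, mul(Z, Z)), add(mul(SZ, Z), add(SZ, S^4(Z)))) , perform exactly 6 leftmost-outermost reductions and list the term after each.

  start: add(add(SZ, mul(Z, Z)), add(mul(SZ, Z), add(SZ, S^4(Z))))
  [1] add(S(add(Z, mul(Z, Z))), add(mul(SZ, Z), add(SZ, S^4(Z))))
  [2] S(add(add(Z, mul(Z, Z)), add(mul(SZ, Z), add(SZ, S^4(Z)))))
  [3] S(add(mul(Z, Z), add(mul(SZ, Z), add(SZ, S^4(Z)))))
  [4] S(add(Z, add(mul(SZ, Z), add(SZ, S^4(Z)))))
  [5] S(add(mul(SZ, Z), add(SZ, S^4(Z))))
  [6] S(add(add(Z, mul(Z, Z)), add(SZ, S^4(Z))))

Answer: after 6 steps: S(add(add(Z, mul(Z, Z)), add(SZ, S^4(Z))))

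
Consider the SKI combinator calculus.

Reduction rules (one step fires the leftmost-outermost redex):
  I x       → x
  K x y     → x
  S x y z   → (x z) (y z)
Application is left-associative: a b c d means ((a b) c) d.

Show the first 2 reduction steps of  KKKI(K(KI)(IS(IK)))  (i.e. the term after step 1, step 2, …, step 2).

  start: KKKI(K(KI)(IS(IK)))
  step 1: KI(K(KI)(IS(IK)))
  step 2: I

Answer: after 2 steps: I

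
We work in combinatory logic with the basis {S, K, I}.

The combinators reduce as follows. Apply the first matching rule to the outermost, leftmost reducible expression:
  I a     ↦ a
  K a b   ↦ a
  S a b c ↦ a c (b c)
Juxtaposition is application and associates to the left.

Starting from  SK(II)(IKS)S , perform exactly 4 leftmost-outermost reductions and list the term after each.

Answer: after 4 steps: S

Working:
  start: SK(II)(IKS)S
  [1] K(IKS)(II(IKS))S
  [2] IKSS
  [3] KSS
  [4] S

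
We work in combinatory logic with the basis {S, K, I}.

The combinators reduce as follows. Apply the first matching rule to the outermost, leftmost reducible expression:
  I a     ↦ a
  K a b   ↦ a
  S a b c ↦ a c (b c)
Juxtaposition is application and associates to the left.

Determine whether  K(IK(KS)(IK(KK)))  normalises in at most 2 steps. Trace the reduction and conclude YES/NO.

  start: K(IK(KS)(IK(KK)))
  [1] K(K(KS)(IK(KK)))
  [2] K(KS)

Answer: YES — reaches normal form K(KS) in 2 ≤ 2 steps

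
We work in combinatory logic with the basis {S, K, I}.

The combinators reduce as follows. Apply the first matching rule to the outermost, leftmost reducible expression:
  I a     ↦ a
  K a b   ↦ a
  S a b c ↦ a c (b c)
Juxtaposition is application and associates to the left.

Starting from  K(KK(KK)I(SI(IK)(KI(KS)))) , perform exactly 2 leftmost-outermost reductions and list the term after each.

  start: K(KK(KK)I(SI(IK)(KI(KS))))
  step 1: K(KI(SI(IK)(KI(KS))))
  step 2: KI

Answer: after 2 steps: KI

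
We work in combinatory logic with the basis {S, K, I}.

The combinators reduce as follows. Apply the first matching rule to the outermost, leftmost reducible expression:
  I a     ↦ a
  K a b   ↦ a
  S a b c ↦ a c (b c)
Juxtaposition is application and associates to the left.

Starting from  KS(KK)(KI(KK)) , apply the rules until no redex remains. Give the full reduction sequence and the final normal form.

Answer: normal form = SI  (in 2 steps)

Derivation:
  start: KS(KK)(KI(KK))
  step 1: S(KI(KK))
  step 2: SI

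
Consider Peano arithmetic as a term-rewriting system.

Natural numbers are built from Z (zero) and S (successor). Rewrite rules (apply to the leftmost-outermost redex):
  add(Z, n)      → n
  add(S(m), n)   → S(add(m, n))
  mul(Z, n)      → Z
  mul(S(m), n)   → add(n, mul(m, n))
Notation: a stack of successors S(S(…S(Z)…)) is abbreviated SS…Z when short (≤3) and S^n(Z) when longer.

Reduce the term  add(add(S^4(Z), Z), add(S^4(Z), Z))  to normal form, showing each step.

Answer: normal form = S^8(Z)  (in 15 steps)

Derivation:
  start: add(add(S^4(Z), Z), add(S^4(Z), Z))
  step 1: add(S(add(SSSZ, Z)), add(S^4(Z), Z))
  step 2: S(add(add(SSSZ, Z), add(S^4(Z), Z)))
  step 3: S(add(S(add(SSZ, Z)), add(S^4(Z), Z)))
  step 4: S(S(add(add(SSZ, Z), add(S^4(Z), Z))))
  step 5: S(S(add(S(add(SZ, Z)), add(S^4(Z), Z))))
  step 6: S(S(S(add(add(SZ, Z), add(S^4(Z), Z)))))
  step 7: S(S(S(add(S(add(Z, Z)), add(S^4(Z), Z)))))
  step 8: S(S(S(S(add(add(Z, Z), add(S^4(Z), Z))))))
  step 9: S(S(S(S(add(Z, add(S^4(Z), Z))))))
  step 10: S(S(S(S(add(S^4(Z), Z)))))
  step 11: S(S(S(S(S(add(SSSZ, Z))))))
  step 12: S(S(S(S(S(S(add(SSZ, Z)))))))
  step 13: S(S(S(S(S(S(S(add(SZ, Z))))))))
  step 14: S(S(S(S(S(S(S(S(add(Z, Z)))))))))
  step 15: S^8(Z)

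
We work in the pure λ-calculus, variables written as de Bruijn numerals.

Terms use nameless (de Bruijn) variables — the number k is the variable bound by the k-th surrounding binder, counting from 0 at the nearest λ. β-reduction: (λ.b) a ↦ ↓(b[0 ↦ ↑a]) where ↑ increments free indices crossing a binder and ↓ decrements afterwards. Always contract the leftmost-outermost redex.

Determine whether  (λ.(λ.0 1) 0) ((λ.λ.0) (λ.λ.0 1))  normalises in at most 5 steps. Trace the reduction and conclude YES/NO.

  start: (λ.(λ.0 1) 0) ((λ.λ.0) (λ.λ.0 1))
  [1] (λ.0 ((λ.λ.0) (λ.λ.0 1))) ((λ.λ.0) (λ.λ.0 1))
  [2] (λ.λ.0) (λ.λ.0 1) ((λ.λ.0) (λ.λ.0 1))
  [3] (λ.0) ((λ.λ.0) (λ.λ.0 1))
  [4] (λ.λ.0) (λ.λ.0 1)
  [5] λ.0

Answer: YES — reaches normal form λ.0 in 5 ≤ 5 steps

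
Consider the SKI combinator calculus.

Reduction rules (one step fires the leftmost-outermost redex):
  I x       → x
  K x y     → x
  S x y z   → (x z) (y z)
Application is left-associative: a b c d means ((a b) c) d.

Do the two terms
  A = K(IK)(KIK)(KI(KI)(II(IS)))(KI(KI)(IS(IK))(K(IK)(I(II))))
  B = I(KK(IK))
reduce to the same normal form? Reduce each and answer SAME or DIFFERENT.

Term A:
  start: K(IK)(KIK)(KI(KI)(II(IS)))(KI(KI)(IS(IK))(K(IK)(I(II))))
  step 1: IK(KI(KI)(II(IS)))(KI(KI)(IS(IK))(K(IK)(I(II))))
  step 2: K(KI(KI)(II(IS)))(KI(KI)(IS(IK))(K(IK)(I(II))))
  step 3: KI(KI)(II(IS))
  step 4: I(II(IS))
  step 5: II(IS)
  step 6: I(IS)
  step 7: IS
  step 8: S

Term B:
  start: I(KK(IK))
  step 1: KK(IK)
  step 2: K

Answer: DIFFERENT — A ⇓ S, B ⇓ K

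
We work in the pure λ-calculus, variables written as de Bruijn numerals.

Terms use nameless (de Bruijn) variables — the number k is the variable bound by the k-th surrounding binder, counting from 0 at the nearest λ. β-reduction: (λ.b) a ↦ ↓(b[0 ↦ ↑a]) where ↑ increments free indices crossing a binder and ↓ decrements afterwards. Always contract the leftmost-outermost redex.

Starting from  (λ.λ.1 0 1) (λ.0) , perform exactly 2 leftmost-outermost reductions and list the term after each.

  start: (λ.λ.1 0 1) (λ.0)
  [1] λ.(λ.0) 0 (λ.0)
  [2] λ.0 (λ.0)

Answer: after 2 steps: λ.0 (λ.0)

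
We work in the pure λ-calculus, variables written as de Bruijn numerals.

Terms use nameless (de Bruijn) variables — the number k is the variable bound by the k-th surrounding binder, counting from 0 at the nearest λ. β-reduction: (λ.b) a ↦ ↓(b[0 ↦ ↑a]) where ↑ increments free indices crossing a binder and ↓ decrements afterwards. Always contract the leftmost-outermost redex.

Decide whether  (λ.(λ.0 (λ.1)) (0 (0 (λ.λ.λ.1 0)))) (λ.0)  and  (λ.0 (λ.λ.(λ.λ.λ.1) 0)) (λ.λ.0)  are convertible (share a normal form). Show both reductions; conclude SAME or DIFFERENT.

Term A:
  start: (λ.(λ.0 (λ.1)) (0 (0 (λ.λ.λ.1 0)))) (λ.0)
  [1] (λ.0 (λ.1)) ((λ.0) ((λ.0) (λ.λ.λ.1 0)))
  [2] (λ.0) ((λ.0) (λ.λ.λ.1 0)) (λ.(λ.0) ((λ.0) (λ.λ.λ.1 0)))
  [3] (λ.0) (λ.λ.λ.1 0) (λ.(λ.0) ((λ.0) (λ.λ.λ.1 0)))
  [4] (λ.λ.λ.1 0) (λ.(λ.0) ((λ.0) (λ.λ.λ.1 0)))
  [5] λ.λ.1 0

Term B:
  start: (λ.0 (λ.λ.(λ.λ.λ.1) 0)) (λ.λ.0)
  [1] (λ.λ.0) (λ.λ.(λ.λ.λ.1) 0)
  [2] λ.0

Answer: DIFFERENT — A ⇓ λ.λ.1 0, B ⇓ λ.0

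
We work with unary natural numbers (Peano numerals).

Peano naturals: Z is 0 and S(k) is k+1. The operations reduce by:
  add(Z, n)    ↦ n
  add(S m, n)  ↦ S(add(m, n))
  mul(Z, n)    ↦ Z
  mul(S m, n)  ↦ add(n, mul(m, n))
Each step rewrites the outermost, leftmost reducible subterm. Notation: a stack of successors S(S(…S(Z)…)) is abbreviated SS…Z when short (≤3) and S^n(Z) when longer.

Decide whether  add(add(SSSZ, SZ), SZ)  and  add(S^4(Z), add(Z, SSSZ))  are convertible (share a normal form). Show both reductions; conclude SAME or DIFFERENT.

Answer: DIFFERENT — A ⇓ S^5(Z), B ⇓ S^7(Z)

Working:
Term A:
  start: add(add(SSSZ, SZ), SZ)
  [1] add(S(add(SSZ, SZ)), SZ)
  [2] S(add(add(SSZ, SZ), SZ))
  [3] S(add(S(add(SZ, SZ)), SZ))
  [4] S(S(add(add(SZ, SZ), SZ)))
  [5] S(S(add(S(add(Z, SZ)), SZ)))
  [6] S(S(S(add(add(Z, SZ), SZ))))
  [7] S(S(S(add(SZ, SZ))))
  [8] S(S(S(S(add(Z, SZ)))))
  [9] S^5(Z)

Term B:
  start: add(S^4(Z), add(Z, SSSZ))
  [1] S(add(SSSZ, add(Z, SSSZ)))
  [2] S(S(add(SSZ, add(Z, SSSZ))))
  [3] S(S(S(add(SZ, add(Z, SSSZ)))))
  [4] S(S(S(S(add(Z, add(Z, SSSZ))))))
  [5] S(S(S(S(add(Z, SSSZ)))))
  [6] S^7(Z)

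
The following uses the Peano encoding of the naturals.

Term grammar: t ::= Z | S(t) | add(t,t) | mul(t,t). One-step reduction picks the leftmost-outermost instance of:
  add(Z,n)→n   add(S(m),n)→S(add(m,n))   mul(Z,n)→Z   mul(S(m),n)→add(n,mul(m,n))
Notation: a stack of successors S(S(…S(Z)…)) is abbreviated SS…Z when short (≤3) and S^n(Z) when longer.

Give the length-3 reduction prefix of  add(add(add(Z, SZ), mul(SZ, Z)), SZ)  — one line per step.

  start: add(add(add(Z, SZ), mul(SZ, Z)), SZ)
  step 1: add(add(SZ, mul(SZ, Z)), SZ)
  step 2: add(S(add(Z, mul(SZ, Z))), SZ)
  step 3: S(add(add(Z, mul(SZ, Z)), SZ))

Answer: after 3 steps: S(add(add(Z, mul(SZ, Z)), SZ))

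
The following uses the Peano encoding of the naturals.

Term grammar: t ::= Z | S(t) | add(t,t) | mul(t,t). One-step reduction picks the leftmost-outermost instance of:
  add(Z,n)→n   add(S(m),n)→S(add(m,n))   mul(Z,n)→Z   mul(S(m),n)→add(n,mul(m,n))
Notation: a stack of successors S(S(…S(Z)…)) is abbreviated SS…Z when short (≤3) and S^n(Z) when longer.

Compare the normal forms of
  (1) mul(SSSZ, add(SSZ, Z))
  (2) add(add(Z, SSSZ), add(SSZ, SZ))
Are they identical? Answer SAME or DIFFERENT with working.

Answer: SAME — A ⇓ S^6(Z), B ⇓ S^6(Z)

Working:
Term A:
  start: mul(SSSZ, add(SSZ, Z))
  →1  add(add(SSZ, Z), mul(SSZ, add(SSZ, Z)))
  →2  add(S(add(SZ, Z)), mul(SSZ, add(SSZ, Z)))
  →3  S(add(add(SZ, Z), mul(SSZ, add(SSZ, Z))))
  →4  S(add(S(add(Z, Z)), mul(SSZ, add(SSZ, Z))))
  →5  S(S(add(add(Z, Z), mul(SSZ, add(SSZ, Z)))))
  →6  S(S(add(Z, mul(SSZ, add(SSZ, Z)))))
  →7  S(S(mul(SSZ, add(SSZ, Z))))
  →8  S(S(add(add(SSZ, Z), mul(SZ, add(SSZ, Z)))))
  →9  S(S(add(S(add(SZ, Z)), mul(SZ, add(SSZ, Z)))))
  →10  S(S(S(add(add(SZ, Z), mul(SZ, add(SSZ, Z))))))
  →11  S(S(S(add(S(add(Z, Z)), mul(SZ, add(SSZ, Z))))))
  →12  S(S(S(S(add(add(Z, Z), mul(SZ, add(SSZ, Z)))))))
  →13  S(S(S(S(add(Z, mul(SZ, add(SSZ, Z)))))))
  →14  S(S(S(S(mul(SZ, add(SSZ, Z))))))
  →15  S(S(S(S(add(add(SSZ, Z), mul(Z, add(SSZ, Z)))))))
  →16  S(S(S(S(add(S(add(SZ, Z)), mul(Z, add(SSZ, Z)))))))
  →17  S(S(S(S(S(add(add(SZ, Z), mul(Z, add(SSZ, Z))))))))
  →18  S(S(S(S(S(add(S(add(Z, Z)), mul(Z, add(SSZ, Z))))))))
  →19  S(S(S(S(S(S(add(add(Z, Z), mul(Z, add(SSZ, Z)))))))))
  →20  S(S(S(S(S(S(add(Z, mul(Z, add(SSZ, Z)))))))))
  →21  S(S(S(S(S(S(mul(Z, add(SSZ, Z))))))))
  →22  S^6(Z)

Term B:
  start: add(add(Z, SSSZ), add(SSZ, SZ))
  →1  add(SSSZ, add(SSZ, SZ))
  →2  S(add(SSZ, add(SSZ, SZ)))
  →3  S(S(add(SZ, add(SSZ, SZ))))
  →4  S(S(S(add(Z, add(SSZ, SZ)))))
  →5  S(S(S(add(SSZ, SZ))))
  →6  S(S(S(S(add(SZ, SZ)))))
  →7  S(S(S(S(S(add(Z, SZ))))))
  →8  S^6(Z)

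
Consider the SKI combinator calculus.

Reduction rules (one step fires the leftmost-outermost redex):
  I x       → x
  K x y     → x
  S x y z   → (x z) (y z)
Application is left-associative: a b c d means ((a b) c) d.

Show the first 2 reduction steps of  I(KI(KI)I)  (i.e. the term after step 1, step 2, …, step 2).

Answer: after 2 steps: II

Reduction:
  start: I(KI(KI)I)
  step 1: KI(KI)I
  step 2: II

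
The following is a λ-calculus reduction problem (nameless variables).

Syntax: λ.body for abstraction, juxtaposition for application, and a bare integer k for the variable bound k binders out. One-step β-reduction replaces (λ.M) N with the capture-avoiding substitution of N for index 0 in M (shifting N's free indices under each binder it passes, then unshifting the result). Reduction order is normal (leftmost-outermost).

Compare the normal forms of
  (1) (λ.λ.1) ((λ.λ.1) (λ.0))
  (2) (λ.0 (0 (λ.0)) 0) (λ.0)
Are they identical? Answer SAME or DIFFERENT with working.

Answer: DIFFERENT — A ⇓ λ.λ.λ.0, B ⇓ λ.0

Working:
Term A:
  start: (λ.λ.1) ((λ.λ.1) (λ.0))
  step 1: λ.(λ.λ.1) (λ.0)
  step 2: λ.λ.λ.0

Term B:
  start: (λ.0 (0 (λ.0)) 0) (λ.0)
  step 1: (λ.0) ((λ.0) (λ.0)) (λ.0)
  step 2: (λ.0) (λ.0) (λ.0)
  step 3: (λ.0) (λ.0)
  step 4: λ.0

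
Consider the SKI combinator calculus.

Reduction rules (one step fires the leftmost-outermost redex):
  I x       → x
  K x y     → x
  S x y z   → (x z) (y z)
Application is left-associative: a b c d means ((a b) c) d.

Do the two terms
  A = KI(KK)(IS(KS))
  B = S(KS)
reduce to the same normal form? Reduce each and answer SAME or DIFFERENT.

Answer: SAME — A ⇓ S(KS), B ⇓ S(KS)

Working:
Term A:
  start: KI(KK)(IS(KS))
  [1] I(IS(KS))
  [2] IS(KS)
  [3] S(KS)

Term B:
  start: S(KS)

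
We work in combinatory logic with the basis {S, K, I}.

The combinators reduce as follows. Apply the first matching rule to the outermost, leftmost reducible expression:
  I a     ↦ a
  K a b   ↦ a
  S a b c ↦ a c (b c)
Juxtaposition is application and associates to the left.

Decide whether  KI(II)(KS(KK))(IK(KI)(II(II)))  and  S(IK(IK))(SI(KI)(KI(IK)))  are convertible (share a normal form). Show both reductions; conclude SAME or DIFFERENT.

Answer: DIFFERENT — A ⇓ S(KI), B ⇓ S(KK)I

Reduction:
Term A:
  start: KI(II)(KS(KK))(IK(KI)(II(II)))
  →1  I(KS(KK))(IK(KI)(II(II)))
  →2  KS(KK)(IK(KI)(II(II)))
  →3  S(IK(KI)(II(II)))
  →4  S(K(KI)(II(II)))
  →5  S(KI)

Term B:
  start: S(IK(IK))(SI(KI)(KI(IK)))
  →1  S(K(IK))(SI(KI)(KI(IK)))
  →2  S(KK)(SI(KI)(KI(IK)))
  →3  S(KK)(I(KI(IK))(KI(KI(IK))))
  →4  S(KK)(KI(IK)(KI(KI(IK))))
  →5  S(KK)(I(KI(KI(IK))))
  →6  S(KK)(KI(KI(IK)))
  →7  S(KK)I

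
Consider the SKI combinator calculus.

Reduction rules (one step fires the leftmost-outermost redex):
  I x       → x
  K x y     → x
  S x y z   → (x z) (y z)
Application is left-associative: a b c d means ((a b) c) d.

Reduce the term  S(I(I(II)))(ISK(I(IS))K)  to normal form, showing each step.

  start: S(I(I(II)))(ISK(I(IS))K)
  step 1: S(I(II))(ISK(I(IS))K)
  step 2: S(II)(ISK(I(IS))K)
  step 3: SI(ISK(I(IS))K)
  step 4: SI(SK(I(IS))K)
  step 5: SI(KK(I(IS)K))
  step 6: SIK

Answer: normal form = SIK  (in 6 steps)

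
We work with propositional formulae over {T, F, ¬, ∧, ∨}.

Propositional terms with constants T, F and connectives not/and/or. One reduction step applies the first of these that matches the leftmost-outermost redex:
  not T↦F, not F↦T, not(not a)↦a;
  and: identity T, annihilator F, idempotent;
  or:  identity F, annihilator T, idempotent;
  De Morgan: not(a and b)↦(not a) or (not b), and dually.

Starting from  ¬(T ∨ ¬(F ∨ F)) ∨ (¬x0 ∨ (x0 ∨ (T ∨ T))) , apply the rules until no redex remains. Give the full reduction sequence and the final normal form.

  start: ¬(T ∨ ¬(F ∨ F)) ∨ (¬x0 ∨ (x0 ∨ (T ∨ T)))
  →1  (¬T ∧ ¬¬(F ∨ F)) ∨ (¬x0 ∨ (x0 ∨ (T ∨ T)))
  →2  (F ∧ ¬¬(F ∨ F)) ∨ (¬x0 ∨ (x0 ∨ (T ∨ T)))
  →3  F ∨ (¬x0 ∨ (x0 ∨ (T ∨ T)))
  →4  ¬x0 ∨ (x0 ∨ (T ∨ T))
  →5  ¬x0 ∨ (x0 ∨ T)
  →6  ¬x0 ∨ T
  →7  T

Answer: normal form = T  (in 7 steps)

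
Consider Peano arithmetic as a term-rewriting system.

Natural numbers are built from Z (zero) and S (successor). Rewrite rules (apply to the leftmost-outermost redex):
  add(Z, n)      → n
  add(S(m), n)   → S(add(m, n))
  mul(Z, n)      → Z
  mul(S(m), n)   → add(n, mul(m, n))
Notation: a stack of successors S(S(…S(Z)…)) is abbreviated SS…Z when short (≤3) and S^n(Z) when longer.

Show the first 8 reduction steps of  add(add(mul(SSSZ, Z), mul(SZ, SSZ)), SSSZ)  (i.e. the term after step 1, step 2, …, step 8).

Answer: after 8 steps: add(mul(SZ, SSZ), SSSZ)

Working:
  start: add(add(mul(SSSZ, Z), mul(SZ, SSZ)), SSSZ)
  [1] add(add(add(Z, mul(SSZ, Z)), mul(SZ, SSZ)), SSSZ)
  [2] add(add(mul(SSZ, Z), mul(SZ, SSZ)), SSSZ)
  [3] add(add(add(Z, mul(SZ, Z)), mul(SZ, SSZ)), SSSZ)
  [4] add(add(mul(SZ, Z), mul(SZ, SSZ)), SSSZ)
  [5] add(add(add(Z, mul(Z, Z)), mul(SZ, SSZ)), SSSZ)
  [6] add(add(mul(Z, Z), mul(SZ, SSZ)), SSSZ)
  [7] add(add(Z, mul(SZ, SSZ)), SSSZ)
  [8] add(mul(SZ, SSZ), SSSZ)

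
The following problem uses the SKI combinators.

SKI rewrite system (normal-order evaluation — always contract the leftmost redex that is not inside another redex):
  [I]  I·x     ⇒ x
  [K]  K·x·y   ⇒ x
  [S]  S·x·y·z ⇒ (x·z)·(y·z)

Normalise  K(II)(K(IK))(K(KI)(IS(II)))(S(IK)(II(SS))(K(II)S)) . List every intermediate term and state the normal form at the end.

Answer: normal form = I  (in 5 steps)

Reduction:
  start: K(II)(K(IK))(K(KI)(IS(II)))(S(IK)(II(SS))(K(II)S))
  →1  II(K(KI)(IS(II)))(S(IK)(II(SS))(K(II)S))
  →2  I(K(KI)(IS(II)))(S(IK)(II(SS))(K(II)S))
  →3  K(KI)(IS(II))(S(IK)(II(SS))(K(II)S))
  →4  KI(S(IK)(II(SS))(K(II)S))
  →5  I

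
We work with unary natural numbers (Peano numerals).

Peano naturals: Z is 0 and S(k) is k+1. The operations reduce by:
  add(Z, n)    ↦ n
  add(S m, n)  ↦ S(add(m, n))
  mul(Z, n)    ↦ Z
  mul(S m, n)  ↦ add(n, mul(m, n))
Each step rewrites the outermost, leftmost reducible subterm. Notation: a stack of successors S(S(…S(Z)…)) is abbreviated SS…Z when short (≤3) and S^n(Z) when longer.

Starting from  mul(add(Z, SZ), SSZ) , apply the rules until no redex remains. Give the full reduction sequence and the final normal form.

  start: mul(add(Z, SZ), SSZ)
  [1] mul(SZ, SSZ)
  [2] add(SSZ, mul(Z, SSZ))
  [3] S(add(SZ, mul(Z, SSZ)))
  [4] S(S(add(Z, mul(Z, SSZ))))
  [5] S(S(mul(Z, SSZ)))
  [6] SSZ

Answer: normal form = SSZ  (in 6 steps)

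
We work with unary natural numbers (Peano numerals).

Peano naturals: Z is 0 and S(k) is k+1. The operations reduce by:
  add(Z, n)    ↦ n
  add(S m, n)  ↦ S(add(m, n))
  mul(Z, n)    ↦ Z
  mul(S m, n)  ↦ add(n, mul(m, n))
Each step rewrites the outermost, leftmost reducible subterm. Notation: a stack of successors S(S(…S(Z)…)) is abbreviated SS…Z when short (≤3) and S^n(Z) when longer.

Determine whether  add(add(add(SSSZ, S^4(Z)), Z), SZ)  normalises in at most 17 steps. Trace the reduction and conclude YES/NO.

  start: add(add(add(SSSZ, S^4(Z)), Z), SZ)
  [1] add(add(S(add(SSZ, S^4(Z))), Z), SZ)
  [2] add(S(add(add(SSZ, S^4(Z)), Z)), SZ)
  [3] S(add(add(add(SSZ, S^4(Z)), Z), SZ))
  [4] S(add(add(S(add(SZ, S^4(Z))), Z), SZ))
  [5] S(add(S(add(add(SZ, S^4(Z)), Z)), SZ))
  [6] S(S(add(add(add(SZ, S^4(Z)), Z), SZ)))
  [7] S(S(add(add(S(add(Z, S^4(Z))), Z), SZ)))
  [8] S(S(add(S(add(add(Z, S^4(Z)), Z)), SZ)))
  [9] S(S(S(add(add(add(Z, S^4(Z)), Z), SZ))))
  [10] S(S(S(add(add(S^4(Z), Z), SZ))))
  [11] S(S(S(add(S(add(SSSZ, Z)), SZ))))
  [12] S(S(S(S(add(add(SSSZ, Z), SZ)))))
  [13] S(S(S(S(add(S(add(SSZ, Z)), SZ)))))
  [14] S(S(S(S(S(add(add(SSZ, Z), SZ))))))
  [15] S(S(S(S(S(add(S(add(SZ, Z)), SZ))))))
  [16] S(S(S(S(S(S(add(add(SZ, Z), SZ)))))))
  [17] S(S(S(S(S(S(add(S(add(Z, Z)), SZ)))))))

Answer: NO — after 17 steps the term is S(S(S(S(S(S(add(S(add(Z, Z)), SZ))))))), not yet normal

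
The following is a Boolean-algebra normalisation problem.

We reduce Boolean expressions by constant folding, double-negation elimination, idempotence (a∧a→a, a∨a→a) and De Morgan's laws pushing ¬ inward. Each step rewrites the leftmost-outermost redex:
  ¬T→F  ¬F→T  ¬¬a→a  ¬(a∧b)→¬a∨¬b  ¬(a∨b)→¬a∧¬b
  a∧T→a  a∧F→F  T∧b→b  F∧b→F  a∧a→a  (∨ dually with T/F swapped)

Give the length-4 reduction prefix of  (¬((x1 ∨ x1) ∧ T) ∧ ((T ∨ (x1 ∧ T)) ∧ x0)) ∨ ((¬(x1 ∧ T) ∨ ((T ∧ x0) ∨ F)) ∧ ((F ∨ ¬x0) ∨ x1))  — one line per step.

Answer: after 4 steps: ((¬x1 ∨ F) ∧ ((T ∨ (x1 ∧ T)) ∧ x0)) ∨ ((¬(x1 ∧ T) ∨ ((T ∧ x0) ∨ F)) ∧ ((F ∨ ¬x0) ∨ x1))

Reduction:
  start: (¬((x1 ∨ x1) ∧ T) ∧ ((T ∨ (x1 ∧ T)) ∧ x0)) ∨ ((¬(x1 ∧ T) ∨ ((T ∧ x0) ∨ F)) ∧ ((F ∨ ¬x0) ∨ x1))
  [1] ((¬(x1 ∨ x1) ∨ ¬T) ∧ ((T ∨ (x1 ∧ T)) ∧ x0)) ∨ ((¬(x1 ∧ T) ∨ ((T ∧ x0) ∨ F)) ∧ ((F ∨ ¬x0) ∨ x1))
  [2] (((¬x1 ∧ ¬x1) ∨ ¬T) ∧ ((T ∨ (x1 ∧ T)) ∧ x0)) ∨ ((¬(x1 ∧ T) ∨ ((T ∧ x0) ∨ F)) ∧ ((F ∨ ¬x0) ∨ x1))
  [3] ((¬x1 ∨ ¬T) ∧ ((T ∨ (x1 ∧ T)) ∧ x0)) ∨ ((¬(x1 ∧ T) ∨ ((T ∧ x0) ∨ F)) ∧ ((F ∨ ¬x0) ∨ x1))
  [4] ((¬x1 ∨ F) ∧ ((T ∨ (x1 ∧ T)) ∧ x0)) ∨ ((¬(x1 ∧ T) ∨ ((T ∧ x0) ∨ F)) ∧ ((F ∨ ¬x0) ∨ x1))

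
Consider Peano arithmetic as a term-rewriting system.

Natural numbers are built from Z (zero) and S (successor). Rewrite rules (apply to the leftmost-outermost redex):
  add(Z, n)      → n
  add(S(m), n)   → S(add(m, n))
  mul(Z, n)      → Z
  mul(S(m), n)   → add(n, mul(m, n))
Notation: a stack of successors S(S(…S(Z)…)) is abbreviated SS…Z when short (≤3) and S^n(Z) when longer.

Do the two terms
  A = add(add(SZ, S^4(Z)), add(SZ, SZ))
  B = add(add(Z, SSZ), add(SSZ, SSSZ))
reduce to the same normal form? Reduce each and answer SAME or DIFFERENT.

Term A:
  start: add(add(SZ, S^4(Z)), add(SZ, SZ))
  step 1: add(S(add(Z, S^4(Z))), add(SZ, SZ))
  step 2: S(add(add(Z, S^4(Z)), add(SZ, SZ)))
  step 3: S(add(S^4(Z), add(SZ, SZ)))
  step 4: S(S(add(SSSZ, add(SZ, SZ))))
  step 5: S(S(S(add(SSZ, add(SZ, SZ)))))
  step 6: S(S(S(S(add(SZ, add(SZ, SZ))))))
  step 7: S(S(S(S(S(add(Z, add(SZ, SZ)))))))
  step 8: S(S(S(S(S(add(SZ, SZ))))))
  step 9: S(S(S(S(S(S(add(Z, SZ)))))))
  step 10: S^7(Z)

Term B:
  start: add(add(Z, SSZ), add(SSZ, SSSZ))
  step 1: add(SSZ, add(SSZ, SSSZ))
  step 2: S(add(SZ, add(SSZ, SSSZ)))
  step 3: S(S(add(Z, add(SSZ, SSSZ))))
  step 4: S(S(add(SSZ, SSSZ)))
  step 5: S(S(S(add(SZ, SSSZ))))
  step 6: S(S(S(S(add(Z, SSSZ)))))
  step 7: S^7(Z)

Answer: SAME — A ⇓ S^7(Z), B ⇓ S^7(Z)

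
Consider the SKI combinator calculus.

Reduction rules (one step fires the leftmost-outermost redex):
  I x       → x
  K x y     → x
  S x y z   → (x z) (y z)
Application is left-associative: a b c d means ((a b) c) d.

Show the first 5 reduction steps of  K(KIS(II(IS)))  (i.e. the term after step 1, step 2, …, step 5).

  start: K(KIS(II(IS)))
  →1  K(I(II(IS)))
  →2  K(II(IS))
  →3  K(I(IS))
  →4  K(IS)
  →5  KS

Answer: after 5 steps: KS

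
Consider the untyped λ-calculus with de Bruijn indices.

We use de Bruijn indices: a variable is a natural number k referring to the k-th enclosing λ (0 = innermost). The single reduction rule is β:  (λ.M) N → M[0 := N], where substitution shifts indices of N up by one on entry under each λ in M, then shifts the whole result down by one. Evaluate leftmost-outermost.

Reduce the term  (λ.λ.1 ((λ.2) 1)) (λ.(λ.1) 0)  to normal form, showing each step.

  start: (λ.λ.1 ((λ.2) 1)) (λ.(λ.1) 0)
  →1  λ.(λ.(λ.1) 0) ((λ.λ.(λ.1) 0) (λ.(λ.1) 0))
  →2  λ.(λ.(λ.λ.(λ.1) 0) (λ.(λ.1) 0)) ((λ.λ.(λ.1) 0) (λ.(λ.1) 0))
  →3  λ.(λ.λ.(λ.1) 0) (λ.(λ.1) 0)
  →4  λ.λ.(λ.1) 0
  →5  λ.λ.0

Answer: normal form = λ.λ.0  (in 5 steps)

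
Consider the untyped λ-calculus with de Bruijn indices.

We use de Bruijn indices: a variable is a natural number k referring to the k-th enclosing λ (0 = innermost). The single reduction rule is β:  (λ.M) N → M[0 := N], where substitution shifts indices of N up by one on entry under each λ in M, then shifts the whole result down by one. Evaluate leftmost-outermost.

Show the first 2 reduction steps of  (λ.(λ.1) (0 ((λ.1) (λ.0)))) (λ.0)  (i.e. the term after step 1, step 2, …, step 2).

Answer: after 2 steps: λ.0

Derivation:
  start: (λ.(λ.1) (0 ((λ.1) (λ.0)))) (λ.0)
  step 1: (λ.λ.0) ((λ.0) ((λ.λ.0) (λ.0)))
  step 2: λ.0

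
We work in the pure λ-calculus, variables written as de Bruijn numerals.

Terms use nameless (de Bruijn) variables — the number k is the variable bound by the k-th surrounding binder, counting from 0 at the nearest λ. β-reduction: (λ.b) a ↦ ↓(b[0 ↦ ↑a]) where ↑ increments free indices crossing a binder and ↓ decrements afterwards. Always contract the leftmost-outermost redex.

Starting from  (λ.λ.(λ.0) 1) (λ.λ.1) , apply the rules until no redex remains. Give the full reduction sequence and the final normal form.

  start: (λ.λ.(λ.0) 1) (λ.λ.1)
  step 1: λ.(λ.0) (λ.λ.1)
  step 2: λ.λ.λ.1

Answer: normal form = λ.λ.λ.1  (in 2 steps)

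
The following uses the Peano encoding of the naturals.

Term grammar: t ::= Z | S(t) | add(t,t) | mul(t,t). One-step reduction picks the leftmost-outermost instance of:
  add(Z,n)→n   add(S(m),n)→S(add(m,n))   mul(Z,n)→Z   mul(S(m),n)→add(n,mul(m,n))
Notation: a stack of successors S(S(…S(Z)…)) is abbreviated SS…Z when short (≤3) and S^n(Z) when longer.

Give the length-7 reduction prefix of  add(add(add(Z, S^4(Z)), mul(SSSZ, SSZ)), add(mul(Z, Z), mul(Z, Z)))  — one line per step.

  start: add(add(add(Z, S^4(Z)), mul(SSSZ, SSZ)), add(mul(Z, Z), mul(Z, Z)))
  [1] add(add(S^4(Z), mul(SSSZ, SSZ)), add(mul(Z, Z), mul(Z, Z)))
  [2] add(S(add(SSSZ, mul(SSSZ, SSZ))), add(mul(Z, Z), mul(Z, Z)))
  [3] S(add(add(SSSZ, mul(SSSZ, SSZ)), add(mul(Z, Z), mul(Z, Z))))
  [4] S(add(S(add(SSZ, mul(SSSZ, SSZ))), add(mul(Z, Z), mul(Z, Z))))
  [5] S(S(add(add(SSZ, mul(SSSZ, SSZ)), add(mul(Z, Z), mul(Z, Z)))))
  [6] S(S(add(S(add(SZ, mul(SSSZ, SSZ))), add(mul(Z, Z), mul(Z, Z)))))
  [7] S(S(S(add(add(SZ, mul(SSSZ, SSZ)), add(mul(Z, Z), mul(Z, Z))))))

Answer: after 7 steps: S(S(S(add(add(SZ, mul(SSSZ, SSZ)), add(mul(Z, Z), mul(Z, Z))))))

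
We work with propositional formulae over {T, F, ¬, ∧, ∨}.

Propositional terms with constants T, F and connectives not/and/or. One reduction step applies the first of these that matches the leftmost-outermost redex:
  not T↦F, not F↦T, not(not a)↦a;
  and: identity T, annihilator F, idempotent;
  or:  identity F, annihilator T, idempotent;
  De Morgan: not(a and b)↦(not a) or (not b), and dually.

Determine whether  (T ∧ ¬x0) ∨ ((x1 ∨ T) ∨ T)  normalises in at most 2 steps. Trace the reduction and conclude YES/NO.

Answer: NO — after 2 steps the term is ¬x0 ∨ T, not yet normal

Working:
  start: (T ∧ ¬x0) ∨ ((x1 ∨ T) ∨ T)
  →1  ¬x0 ∨ ((x1 ∨ T) ∨ T)
  →2  ¬x0 ∨ T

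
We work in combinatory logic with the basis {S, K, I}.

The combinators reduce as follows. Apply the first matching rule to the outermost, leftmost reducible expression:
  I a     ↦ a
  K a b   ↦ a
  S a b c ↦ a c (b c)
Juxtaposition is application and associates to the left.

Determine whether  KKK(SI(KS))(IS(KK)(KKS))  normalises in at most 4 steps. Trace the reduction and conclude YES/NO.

Answer: YES — reaches normal form SI(KS) in 2 ≤ 4 steps

Derivation:
  start: KKK(SI(KS))(IS(KK)(KKS))
  [1] K(SI(KS))(IS(KK)(KKS))
  [2] SI(KS)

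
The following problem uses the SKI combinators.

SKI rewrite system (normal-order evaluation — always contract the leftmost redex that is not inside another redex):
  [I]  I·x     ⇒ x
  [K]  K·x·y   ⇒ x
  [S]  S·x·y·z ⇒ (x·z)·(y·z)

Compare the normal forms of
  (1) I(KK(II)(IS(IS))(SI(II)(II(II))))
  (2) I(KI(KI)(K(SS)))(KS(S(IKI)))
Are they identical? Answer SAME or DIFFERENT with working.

Term A:
  start: I(KK(II)(IS(IS))(SI(II)(II(II))))
  [1] KK(II)(IS(IS))(SI(II)(II(II)))
  [2] K(IS(IS))(SI(II)(II(II)))
  [3] IS(IS)
  [4] S(IS)
  [5] SS

Term B:
  start: I(KI(KI)(K(SS)))(KS(S(IKI)))
  [1] KI(KI)(K(SS))(KS(S(IKI)))
  [2] I(K(SS))(KS(S(IKI)))
  [3] K(SS)(KS(S(IKI)))
  [4] SS

Answer: SAME — A ⇓ SS, B ⇓ SS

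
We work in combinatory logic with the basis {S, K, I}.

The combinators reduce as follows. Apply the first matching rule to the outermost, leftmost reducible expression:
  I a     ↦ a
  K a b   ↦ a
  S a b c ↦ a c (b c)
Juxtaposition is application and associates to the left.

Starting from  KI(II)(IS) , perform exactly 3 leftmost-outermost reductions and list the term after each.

  start: KI(II)(IS)
  step 1: I(IS)
  step 2: IS
  step 3: S

Answer: after 3 steps: S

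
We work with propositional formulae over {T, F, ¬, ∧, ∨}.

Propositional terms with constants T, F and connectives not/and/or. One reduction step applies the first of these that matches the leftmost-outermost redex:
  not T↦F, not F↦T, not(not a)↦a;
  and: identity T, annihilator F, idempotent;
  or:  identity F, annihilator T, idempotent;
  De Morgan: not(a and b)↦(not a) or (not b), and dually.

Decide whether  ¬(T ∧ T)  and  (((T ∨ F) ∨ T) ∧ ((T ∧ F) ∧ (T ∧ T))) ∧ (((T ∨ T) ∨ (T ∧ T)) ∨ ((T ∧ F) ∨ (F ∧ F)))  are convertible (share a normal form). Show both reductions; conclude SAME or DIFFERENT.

Answer: SAME — A ⇓ F, B ⇓ F

Derivation:
Term A:
  start: ¬(T ∧ T)
  [1] ¬T ∨ ¬T
  [2] ¬T
  [3] F

Term B:
  start: (((T ∨ F) ∨ T) ∧ ((T ∧ F) ∧ (T ∧ T))) ∧ (((T ∨ T) ∨ (T ∧ T)) ∨ ((T ∧ F) ∨ (F ∧ F)))
  [1] (T ∧ ((T ∧ F) ∧ (T ∧ T))) ∧ (((T ∨ T) ∨ (T ∧ T)) ∨ ((T ∧ F) ∨ (F ∧ F)))
  [2] ((T ∧ F) ∧ (T ∧ T)) ∧ (((T ∨ T) ∨ (T ∧ T)) ∨ ((T ∧ F) ∨ (F ∧ F)))
  [3] (F ∧ (T ∧ T)) ∧ (((T ∨ T) ∨ (T ∧ T)) ∨ ((T ∧ F) ∨ (F ∧ F)))
  [4] F ∧ (((T ∨ T) ∨ (T ∧ T)) ∨ ((T ∧ F) ∨ (F ∧ F)))
  [5] F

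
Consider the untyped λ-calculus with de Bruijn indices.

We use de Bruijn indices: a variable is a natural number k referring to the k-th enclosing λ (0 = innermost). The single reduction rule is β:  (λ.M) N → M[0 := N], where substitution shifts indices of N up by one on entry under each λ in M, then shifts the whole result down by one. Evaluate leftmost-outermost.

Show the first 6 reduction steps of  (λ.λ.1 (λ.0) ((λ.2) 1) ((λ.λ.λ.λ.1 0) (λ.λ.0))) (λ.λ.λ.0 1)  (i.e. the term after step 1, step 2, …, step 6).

  start: (λ.λ.1 (λ.0) ((λ.2) 1) ((λ.λ.λ.λ.1 0) (λ.λ.0))) (λ.λ.λ.0 1)
  step 1: λ.(λ.λ.λ.0 1) (λ.0) ((λ.λ.λ.λ.0 1) (λ.λ.λ.0 1)) ((λ.λ.λ.λ.1 0) (λ.λ.0))
  step 2: λ.(λ.λ.0 1) ((λ.λ.λ.λ.0 1) (λ.λ.λ.0 1)) ((λ.λ.λ.λ.1 0) (λ.λ.0))
  step 3: λ.(λ.0 ((λ.λ.λ.λ.0 1) (λ.λ.λ.0 1))) ((λ.λ.λ.λ.1 0) (λ.λ.0))
  step 4: λ.(λ.λ.λ.λ.1 0) (λ.λ.0) ((λ.λ.λ.λ.0 1) (λ.λ.λ.0 1))
  step 5: λ.(λ.λ.λ.1 0) ((λ.λ.λ.λ.0 1) (λ.λ.λ.0 1))
  step 6: λ.λ.λ.1 0

Answer: after 6 steps: λ.λ.λ.1 0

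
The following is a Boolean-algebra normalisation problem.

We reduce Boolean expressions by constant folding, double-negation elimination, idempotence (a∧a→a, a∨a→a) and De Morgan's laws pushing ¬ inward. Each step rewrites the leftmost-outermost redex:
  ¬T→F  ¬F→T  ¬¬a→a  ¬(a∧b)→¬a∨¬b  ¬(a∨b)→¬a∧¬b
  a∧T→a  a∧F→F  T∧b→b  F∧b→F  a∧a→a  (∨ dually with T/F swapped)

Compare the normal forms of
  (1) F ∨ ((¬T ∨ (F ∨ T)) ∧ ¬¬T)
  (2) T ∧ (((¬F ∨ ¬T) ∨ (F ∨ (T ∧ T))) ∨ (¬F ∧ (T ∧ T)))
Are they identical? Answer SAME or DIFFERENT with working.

Answer: SAME — A ⇓ T, B ⇓ T

Derivation:
Term A:
  start: F ∨ ((¬T ∨ (F ∨ T)) ∧ ¬¬T)
  step 1: (¬T ∨ (F ∨ T)) ∧ ¬¬T
  step 2: (F ∨ (F ∨ T)) ∧ ¬¬T
  step 3: (F ∨ T) ∧ ¬¬T
  step 4: T ∧ ¬¬T
  step 5: ¬¬T
  step 6: T

Term B:
  start: T ∧ (((¬F ∨ ¬T) ∨ (F ∨ (T ∧ T))) ∨ (¬F ∧ (T ∧ T)))
  step 1: ((¬F ∨ ¬T) ∨ (F ∨ (T ∧ T))) ∨ (¬F ∧ (T ∧ T))
  step 2: ((T ∨ ¬T) ∨ (F ∨ (T ∧ T))) ∨ (¬F ∧ (T ∧ T))
  step 3: (T ∨ (F ∨ (T ∧ T))) ∨ (¬F ∧ (T ∧ T))
  step 4: T ∨ (¬F ∧ (T ∧ T))
  step 5: T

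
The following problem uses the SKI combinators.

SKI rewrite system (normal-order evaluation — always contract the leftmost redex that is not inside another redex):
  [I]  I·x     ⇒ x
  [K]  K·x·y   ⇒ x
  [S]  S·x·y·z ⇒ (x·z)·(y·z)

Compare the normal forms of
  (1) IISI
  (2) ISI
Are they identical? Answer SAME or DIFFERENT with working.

Answer: SAME — A ⇓ SI, B ⇓ SI

Reduction:
Term A:
  start: IISI
  step 1: ISI
  step 2: SI

Term B:
  start: ISI
  step 1: SI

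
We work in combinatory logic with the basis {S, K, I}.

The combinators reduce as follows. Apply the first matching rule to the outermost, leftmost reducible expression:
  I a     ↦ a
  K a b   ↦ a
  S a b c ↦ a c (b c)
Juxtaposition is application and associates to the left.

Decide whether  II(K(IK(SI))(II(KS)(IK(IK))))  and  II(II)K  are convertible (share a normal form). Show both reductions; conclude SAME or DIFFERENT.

Answer: DIFFERENT — A ⇓ K(SI), B ⇓ K

Reduction:
Term A:
  start: II(K(IK(SI))(II(KS)(IK(IK))))
  →1  I(K(IK(SI))(II(KS)(IK(IK))))
  →2  K(IK(SI))(II(KS)(IK(IK)))
  →3  IK(SI)
  →4  K(SI)

Term B:
  start: II(II)K
  →1  I(II)K
  →2  IIK
  →3  IK
  →4  K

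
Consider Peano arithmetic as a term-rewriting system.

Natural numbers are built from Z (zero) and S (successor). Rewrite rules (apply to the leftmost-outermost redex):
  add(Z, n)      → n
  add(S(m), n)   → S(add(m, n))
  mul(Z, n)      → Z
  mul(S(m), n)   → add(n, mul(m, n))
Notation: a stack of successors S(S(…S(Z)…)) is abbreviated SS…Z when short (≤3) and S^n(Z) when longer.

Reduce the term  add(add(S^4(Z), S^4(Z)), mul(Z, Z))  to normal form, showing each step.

Answer: normal form = S^8(Z)  (in 15 steps)

Derivation:
  start: add(add(S^4(Z), S^4(Z)), mul(Z, Z))
  →1  add(S(add(SSSZ, S^4(Z))), mul(Z, Z))
  →2  S(add(add(SSSZ, S^4(Z)), mul(Z, Z)))
  →3  S(add(S(add(SSZ, S^4(Z))), mul(Z, Z)))
  →4  S(S(add(add(SSZ, S^4(Z)), mul(Z, Z))))
  →5  S(S(add(S(add(SZ, S^4(Z))), mul(Z, Z))))
  →6  S(S(S(add(add(SZ, S^4(Z)), mul(Z, Z)))))
  →7  S(S(S(add(S(add(Z, S^4(Z))), mul(Z, Z)))))
  →8  S(S(S(S(add(add(Z, S^4(Z)), mul(Z, Z))))))
  →9  S(S(S(S(add(S^4(Z), mul(Z, Z))))))
  →10  S(S(S(S(S(add(SSSZ, mul(Z, Z)))))))
  →11  S(S(S(S(S(S(add(SSZ, mul(Z, Z))))))))
  →12  S(S(S(S(S(S(S(add(SZ, mul(Z, Z)))))))))
  →13  S(S(S(S(S(S(S(S(add(Z, mul(Z, Z))))))))))
  →14  S(S(S(S(S(S(S(S(mul(Z, Z)))))))))
  →15  S^8(Z)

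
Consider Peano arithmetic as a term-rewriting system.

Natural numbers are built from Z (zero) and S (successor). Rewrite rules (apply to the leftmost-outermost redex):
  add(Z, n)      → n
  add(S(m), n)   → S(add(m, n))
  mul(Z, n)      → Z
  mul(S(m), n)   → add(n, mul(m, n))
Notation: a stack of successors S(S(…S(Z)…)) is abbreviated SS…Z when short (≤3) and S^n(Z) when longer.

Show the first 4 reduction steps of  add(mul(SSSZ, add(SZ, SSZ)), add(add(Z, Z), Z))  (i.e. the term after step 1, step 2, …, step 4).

  start: add(mul(SSSZ, add(SZ, SSZ)), add(add(Z, Z), Z))
  →1  add(add(add(SZ, SSZ), mul(SSZ, add(SZ, SSZ))), add(add(Z, Z), Z))
  →2  add(add(S(add(Z, SSZ)), mul(SSZ, add(SZ, SSZ))), add(add(Z, Z), Z))
  →3  add(S(add(add(Z, SSZ), mul(SSZ, add(SZ, SSZ)))), add(add(Z, Z), Z))
  →4  S(add(add(add(Z, SSZ), mul(SSZ, add(SZ, SSZ))), add(add(Z, Z), Z)))

Answer: after 4 steps: S(add(add(add(Z, SSZ), mul(SSZ, add(SZ, SSZ))), add(add(Z, Z), Z)))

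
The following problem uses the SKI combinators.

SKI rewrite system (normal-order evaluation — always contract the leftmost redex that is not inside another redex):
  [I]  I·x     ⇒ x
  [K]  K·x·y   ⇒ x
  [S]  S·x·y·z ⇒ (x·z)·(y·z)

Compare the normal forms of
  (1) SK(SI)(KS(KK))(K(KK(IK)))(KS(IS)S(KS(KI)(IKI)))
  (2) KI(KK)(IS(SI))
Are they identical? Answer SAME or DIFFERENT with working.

Term A:
  start: SK(SI)(KS(KK))(K(KK(IK)))(KS(IS)S(KS(KI)(IKI)))
  step 1: K(KS(KK))(SI(KS(KK)))(K(KK(IK)))(KS(IS)S(KS(KI)(IKI)))
  step 2: KS(KK)(K(KK(IK)))(KS(IS)S(KS(KI)(IKI)))
  step 3: S(K(KK(IK)))(KS(IS)S(KS(KI)(IKI)))
  step 4: S(KK)(KS(IS)S(KS(KI)(IKI)))
  step 5: S(KK)(SS(KS(KI)(IKI)))
  step 6: S(KK)(SS(S(IKI)))
  step 7: S(KK)(SS(S(KI)))

Term B:
  start: KI(KK)(IS(SI))
  step 1: I(IS(SI))
  step 2: IS(SI)
  step 3: S(SI)

Answer: DIFFERENT — A ⇓ S(KK)(SS(S(KI))), B ⇓ S(SI)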